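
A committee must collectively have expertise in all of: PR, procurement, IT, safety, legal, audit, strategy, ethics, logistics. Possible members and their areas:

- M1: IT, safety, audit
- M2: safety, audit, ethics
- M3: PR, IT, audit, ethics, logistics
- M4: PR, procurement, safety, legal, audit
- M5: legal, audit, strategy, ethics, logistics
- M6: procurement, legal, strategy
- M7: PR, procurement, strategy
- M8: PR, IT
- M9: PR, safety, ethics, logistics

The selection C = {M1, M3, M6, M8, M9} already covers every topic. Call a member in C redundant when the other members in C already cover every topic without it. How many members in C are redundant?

Drop M1: the rest still cover every topic — redundant.
Drop M3: the rest still cover every topic — redundant.
Drop M6: procurement, legal, strategy uncovered — not redundant.
Drop M8: the rest still cover every topic — redundant.
Drop M9: the rest still cover every topic — redundant.
4 redundant: M1, M3, M8, M9.

4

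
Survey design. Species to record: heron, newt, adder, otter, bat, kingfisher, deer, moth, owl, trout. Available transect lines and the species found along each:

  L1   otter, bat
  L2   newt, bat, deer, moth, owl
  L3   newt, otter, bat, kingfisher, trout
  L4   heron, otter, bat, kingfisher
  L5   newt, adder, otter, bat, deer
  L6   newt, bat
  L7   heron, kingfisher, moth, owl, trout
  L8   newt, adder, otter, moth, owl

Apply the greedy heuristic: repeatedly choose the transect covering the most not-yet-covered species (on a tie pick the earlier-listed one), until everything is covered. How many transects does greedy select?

Pick 1: L2 covers 5 new species (newt, bat, deer, moth, owl).
Pick 2: L3 covers 3 new species (otter, kingfisher, trout).
Pick 3: L4 covers 1 new species (heron).
Pick 4: L5 covers 1 new species (adder).
Greedy uses 4 transects. (The true minimum is 2.)

4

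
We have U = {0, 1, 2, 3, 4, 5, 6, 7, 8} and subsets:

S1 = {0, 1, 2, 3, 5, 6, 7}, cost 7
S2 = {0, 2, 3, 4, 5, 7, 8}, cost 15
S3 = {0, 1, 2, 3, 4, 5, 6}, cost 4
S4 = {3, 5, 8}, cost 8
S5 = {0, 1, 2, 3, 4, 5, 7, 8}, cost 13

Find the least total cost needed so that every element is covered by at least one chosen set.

S3, S5 cover every element at cost 4 + 13 = 17.
Any cover uses at least 2 sets; among all covering selections none totals below 17.

17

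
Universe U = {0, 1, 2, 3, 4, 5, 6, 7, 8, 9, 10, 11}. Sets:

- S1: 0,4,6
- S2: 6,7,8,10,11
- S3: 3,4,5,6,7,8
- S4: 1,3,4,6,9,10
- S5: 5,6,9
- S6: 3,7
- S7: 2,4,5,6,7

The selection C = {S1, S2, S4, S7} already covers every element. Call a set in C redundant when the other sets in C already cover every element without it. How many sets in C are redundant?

Drop S1: 0 uncovered — not redundant.
Drop S2: 8, 11 uncovered — not redundant.
Drop S4: 1, 3, 9 uncovered — not redundant.
Drop S7: 2, 5 uncovered — not redundant.
None of the sets in C is redundant.

0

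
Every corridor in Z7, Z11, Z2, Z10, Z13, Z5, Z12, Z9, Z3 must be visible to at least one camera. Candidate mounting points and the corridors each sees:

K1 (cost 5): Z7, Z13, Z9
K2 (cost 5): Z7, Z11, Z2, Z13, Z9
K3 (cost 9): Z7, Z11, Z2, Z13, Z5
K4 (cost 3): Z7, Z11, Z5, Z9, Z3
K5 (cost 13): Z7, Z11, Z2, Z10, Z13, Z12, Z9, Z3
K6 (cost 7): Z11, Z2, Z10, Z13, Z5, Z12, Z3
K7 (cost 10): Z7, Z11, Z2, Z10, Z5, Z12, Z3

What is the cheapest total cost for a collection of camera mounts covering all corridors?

K4, K6 cover every corridor at cost 3 + 7 = 10.
Any cover uses at least 2 camera mounts; among all covering selections none totals below 10.

10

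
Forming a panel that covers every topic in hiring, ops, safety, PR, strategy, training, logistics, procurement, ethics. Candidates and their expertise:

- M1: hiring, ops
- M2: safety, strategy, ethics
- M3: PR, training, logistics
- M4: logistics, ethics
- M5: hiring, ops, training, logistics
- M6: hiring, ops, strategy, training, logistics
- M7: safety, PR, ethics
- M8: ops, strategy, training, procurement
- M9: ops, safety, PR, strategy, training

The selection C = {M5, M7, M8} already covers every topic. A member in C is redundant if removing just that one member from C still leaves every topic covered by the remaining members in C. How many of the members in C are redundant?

Drop M5: hiring, logistics uncovered — not redundant.
Drop M7: safety, PR, ethics uncovered — not redundant.
Drop M8: strategy, procurement uncovered — not redundant.
None of the members in C is redundant.

0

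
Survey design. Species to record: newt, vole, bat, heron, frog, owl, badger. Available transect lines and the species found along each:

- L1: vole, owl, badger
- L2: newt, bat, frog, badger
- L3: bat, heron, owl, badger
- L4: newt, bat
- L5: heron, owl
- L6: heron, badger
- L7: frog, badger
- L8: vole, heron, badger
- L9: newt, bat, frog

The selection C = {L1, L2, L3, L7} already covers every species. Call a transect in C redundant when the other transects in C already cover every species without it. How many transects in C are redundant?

Drop L1: vole uncovered — not redundant.
Drop L2: newt uncovered — not redundant.
Drop L3: heron uncovered — not redundant.
Drop L7: the rest still cover every species — redundant.
1 redundant: L7.

1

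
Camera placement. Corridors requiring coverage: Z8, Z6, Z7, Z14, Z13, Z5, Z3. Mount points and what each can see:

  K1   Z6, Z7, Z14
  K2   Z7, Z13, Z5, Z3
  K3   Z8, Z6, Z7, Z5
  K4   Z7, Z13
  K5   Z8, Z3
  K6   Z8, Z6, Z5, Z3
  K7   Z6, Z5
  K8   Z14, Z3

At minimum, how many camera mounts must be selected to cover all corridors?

3

K1, K2, K3 together cover {Z8, Z6, Z7, Z14, Z13, Z5, Z3} — every corridor.
No 2 of the 8 camera mounts cover everything (all 28 pairs fall short), so 3 is minimum.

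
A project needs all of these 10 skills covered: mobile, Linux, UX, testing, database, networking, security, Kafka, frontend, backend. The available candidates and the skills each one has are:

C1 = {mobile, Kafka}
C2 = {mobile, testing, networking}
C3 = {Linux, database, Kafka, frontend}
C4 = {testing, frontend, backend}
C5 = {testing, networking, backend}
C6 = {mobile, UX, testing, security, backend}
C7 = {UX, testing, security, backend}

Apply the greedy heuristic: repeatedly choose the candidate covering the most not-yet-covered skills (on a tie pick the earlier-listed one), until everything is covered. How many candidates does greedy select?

3

Pick 1: C6 covers 5 new skills (mobile, UX, testing, security, backend).
Pick 2: C3 covers 4 new skills (Linux, database, Kafka, frontend).
Pick 3: C2 covers 1 new skills (networking).
Greedy uses 3 candidates.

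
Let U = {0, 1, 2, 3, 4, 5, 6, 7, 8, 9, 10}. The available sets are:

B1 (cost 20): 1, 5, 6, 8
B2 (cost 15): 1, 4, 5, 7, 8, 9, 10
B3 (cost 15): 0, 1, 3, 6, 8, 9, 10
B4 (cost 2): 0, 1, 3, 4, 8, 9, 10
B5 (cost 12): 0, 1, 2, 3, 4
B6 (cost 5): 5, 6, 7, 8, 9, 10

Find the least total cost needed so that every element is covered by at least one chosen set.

17

B5, B6 cover every element at cost 12 + 5 = 17.
Any cover uses at least 2 sets; among all covering selections none totals below 17.
Greedy by coverage-per-cost would pick B4, B6, B5 for 19 — worse than the optimum 17.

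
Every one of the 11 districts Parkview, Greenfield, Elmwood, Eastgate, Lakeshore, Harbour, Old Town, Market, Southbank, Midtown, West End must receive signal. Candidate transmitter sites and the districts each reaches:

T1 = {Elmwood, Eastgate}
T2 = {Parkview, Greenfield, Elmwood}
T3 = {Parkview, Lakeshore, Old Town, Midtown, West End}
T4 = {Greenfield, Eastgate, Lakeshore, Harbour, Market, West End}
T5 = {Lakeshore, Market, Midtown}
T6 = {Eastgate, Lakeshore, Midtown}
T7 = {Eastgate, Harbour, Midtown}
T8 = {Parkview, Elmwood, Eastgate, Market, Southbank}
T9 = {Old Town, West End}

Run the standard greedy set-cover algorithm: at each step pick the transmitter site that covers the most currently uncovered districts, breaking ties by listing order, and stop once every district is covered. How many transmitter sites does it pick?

Pick 1: T4 covers 6 new districts (Greenfield, Eastgate, Lakeshore, Harbour, Market, West End).
Pick 2: T3 covers 3 new districts (Parkview, Old Town, Midtown).
Pick 3: T8 covers 2 new districts (Elmwood, Southbank).
Greedy uses 3 transmitter sites.

3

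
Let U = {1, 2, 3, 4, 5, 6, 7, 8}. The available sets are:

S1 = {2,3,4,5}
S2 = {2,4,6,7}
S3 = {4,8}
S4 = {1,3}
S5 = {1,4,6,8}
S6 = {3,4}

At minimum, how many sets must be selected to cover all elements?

3

S1, S2, S5 together cover {1, 2, 3, 4, 5, 6, 7, 8} — every element.
No 2 of the 6 sets cover everything (all 15 pairs fall short), so 3 is minimum.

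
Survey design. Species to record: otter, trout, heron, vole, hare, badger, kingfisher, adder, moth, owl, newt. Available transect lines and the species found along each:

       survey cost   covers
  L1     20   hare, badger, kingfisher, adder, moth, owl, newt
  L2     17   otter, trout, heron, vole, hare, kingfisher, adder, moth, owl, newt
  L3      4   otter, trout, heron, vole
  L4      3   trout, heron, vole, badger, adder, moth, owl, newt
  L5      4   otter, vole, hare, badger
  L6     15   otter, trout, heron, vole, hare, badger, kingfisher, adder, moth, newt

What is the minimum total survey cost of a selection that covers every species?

L4, L6 cover every species at survey cost 3 + 15 = 18.
Any cover uses at least 2 transects; among all covering selections none totals below 18.

18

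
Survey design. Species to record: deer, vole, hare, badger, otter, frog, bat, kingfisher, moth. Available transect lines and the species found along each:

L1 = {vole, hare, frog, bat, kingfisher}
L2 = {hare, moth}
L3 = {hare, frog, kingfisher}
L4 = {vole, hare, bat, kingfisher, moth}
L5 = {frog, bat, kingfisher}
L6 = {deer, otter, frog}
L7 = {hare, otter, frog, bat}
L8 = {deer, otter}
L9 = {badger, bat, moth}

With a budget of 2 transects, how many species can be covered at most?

Choosing L4, L6 covers {deer, vole, hare, otter, frog, bat, kingfisher, moth} — 8 species.
No choice of 2 transects does better; here badger is left uncovered.

8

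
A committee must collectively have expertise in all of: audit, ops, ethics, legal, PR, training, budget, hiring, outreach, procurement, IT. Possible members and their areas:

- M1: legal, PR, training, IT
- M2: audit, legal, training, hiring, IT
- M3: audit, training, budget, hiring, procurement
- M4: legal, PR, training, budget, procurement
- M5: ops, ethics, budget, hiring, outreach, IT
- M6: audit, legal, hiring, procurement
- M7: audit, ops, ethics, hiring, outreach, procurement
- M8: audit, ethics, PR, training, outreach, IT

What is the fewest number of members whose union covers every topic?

M1, M3, M5 together cover {audit, ops, ethics, legal, PR, training, budget, hiring, outreach, procurement, IT} — every topic.
No 2 of the 8 members cover everything (all 28 pairs fall short), so 3 is minimum.

3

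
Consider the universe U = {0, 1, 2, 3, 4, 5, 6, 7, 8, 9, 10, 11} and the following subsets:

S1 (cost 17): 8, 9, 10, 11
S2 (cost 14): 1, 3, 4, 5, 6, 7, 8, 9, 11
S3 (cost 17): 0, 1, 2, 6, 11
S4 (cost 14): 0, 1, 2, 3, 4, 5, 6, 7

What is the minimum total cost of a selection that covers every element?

31

S1, S4 cover every element at cost 17 + 14 = 31.
Any cover uses at least 2 sets; among all covering selections none totals below 31.
Greedy by coverage-per-cost would pick S2, S4, S1 for 45 — worse than the optimum 31.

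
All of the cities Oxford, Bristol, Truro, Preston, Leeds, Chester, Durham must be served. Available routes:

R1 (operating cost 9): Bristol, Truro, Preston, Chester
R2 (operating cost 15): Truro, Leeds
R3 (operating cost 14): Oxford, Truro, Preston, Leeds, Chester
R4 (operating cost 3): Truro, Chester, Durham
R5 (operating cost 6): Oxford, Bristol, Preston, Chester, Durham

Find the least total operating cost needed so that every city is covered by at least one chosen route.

20

R3, R5 cover every city at operating cost 14 + 6 = 20.
Any cover uses at least 2 routes; among all covering selections none totals below 20.
Greedy by coverage-per-operating cost would pick R4, R5, R3 for 23 — worse than the optimum 20.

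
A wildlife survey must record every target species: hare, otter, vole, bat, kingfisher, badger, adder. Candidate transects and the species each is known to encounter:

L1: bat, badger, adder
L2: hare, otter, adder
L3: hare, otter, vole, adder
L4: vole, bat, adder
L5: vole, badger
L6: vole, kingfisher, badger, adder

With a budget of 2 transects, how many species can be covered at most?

6

Choosing L1, L3 covers {hare, otter, vole, bat, badger, adder} — 6 species.
No choice of 2 transects does better; here kingfisher is left uncovered.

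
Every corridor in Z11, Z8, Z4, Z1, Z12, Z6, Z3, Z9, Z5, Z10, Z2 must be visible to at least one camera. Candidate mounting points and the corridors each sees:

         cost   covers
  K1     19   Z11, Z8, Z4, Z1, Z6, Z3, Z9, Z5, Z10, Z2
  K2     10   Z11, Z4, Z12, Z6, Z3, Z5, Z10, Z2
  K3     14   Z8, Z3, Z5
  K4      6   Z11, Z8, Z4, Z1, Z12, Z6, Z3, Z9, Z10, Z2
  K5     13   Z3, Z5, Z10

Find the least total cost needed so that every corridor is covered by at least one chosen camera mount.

K2, K4 cover every corridor at cost 10 + 6 = 16.
Any cover uses at least 2 camera mounts; among all covering selections none totals below 16.

16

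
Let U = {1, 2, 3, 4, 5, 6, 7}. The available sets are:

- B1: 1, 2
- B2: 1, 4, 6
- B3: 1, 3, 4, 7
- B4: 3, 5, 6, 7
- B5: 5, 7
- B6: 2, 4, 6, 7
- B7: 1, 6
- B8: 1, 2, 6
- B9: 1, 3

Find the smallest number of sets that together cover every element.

3

B1, B2, B4 together cover {1, 2, 3, 4, 5, 6, 7} — every element.
No 2 of the 9 sets cover everything (all 36 pairs fall short), so 3 is minimum.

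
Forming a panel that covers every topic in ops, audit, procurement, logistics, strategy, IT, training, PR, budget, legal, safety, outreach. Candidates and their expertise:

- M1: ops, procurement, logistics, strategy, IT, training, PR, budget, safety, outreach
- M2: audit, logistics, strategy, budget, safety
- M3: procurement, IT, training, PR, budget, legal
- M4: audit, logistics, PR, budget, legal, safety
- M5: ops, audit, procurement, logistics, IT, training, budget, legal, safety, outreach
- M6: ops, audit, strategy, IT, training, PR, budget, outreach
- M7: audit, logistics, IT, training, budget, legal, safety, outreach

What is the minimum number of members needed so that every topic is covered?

M1, M4 together cover {ops, audit, procurement, logistics, strategy, IT, training, PR, budget, legal, safety, outreach} — every topic.
No single member contains all 12 topics, so 2 is optimal.

2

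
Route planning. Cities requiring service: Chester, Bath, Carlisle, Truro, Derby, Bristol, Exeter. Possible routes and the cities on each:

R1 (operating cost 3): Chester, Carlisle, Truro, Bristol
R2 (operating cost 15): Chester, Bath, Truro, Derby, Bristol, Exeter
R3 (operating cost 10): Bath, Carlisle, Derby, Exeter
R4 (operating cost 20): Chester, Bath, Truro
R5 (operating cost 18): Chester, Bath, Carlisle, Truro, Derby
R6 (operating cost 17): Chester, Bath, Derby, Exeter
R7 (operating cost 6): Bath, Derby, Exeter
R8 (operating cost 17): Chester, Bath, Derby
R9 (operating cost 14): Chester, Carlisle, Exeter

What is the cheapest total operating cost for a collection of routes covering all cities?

R1, R7 cover every city at operating cost 3 + 6 = 9.
Any cover uses at least 2 routes; among all covering selections none totals below 9.

9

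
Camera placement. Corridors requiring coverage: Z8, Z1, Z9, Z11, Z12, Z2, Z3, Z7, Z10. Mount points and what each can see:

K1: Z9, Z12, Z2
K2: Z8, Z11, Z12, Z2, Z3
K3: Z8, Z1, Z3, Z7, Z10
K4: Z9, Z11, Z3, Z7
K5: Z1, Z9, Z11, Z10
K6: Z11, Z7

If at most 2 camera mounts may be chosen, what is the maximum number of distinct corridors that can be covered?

8

Choosing K1, K3 covers {Z8, Z1, Z9, Z12, Z2, Z3, Z7, Z10} — 8 corridors.
No choice of 2 camera mounts does better; here Z11 is left uncovered.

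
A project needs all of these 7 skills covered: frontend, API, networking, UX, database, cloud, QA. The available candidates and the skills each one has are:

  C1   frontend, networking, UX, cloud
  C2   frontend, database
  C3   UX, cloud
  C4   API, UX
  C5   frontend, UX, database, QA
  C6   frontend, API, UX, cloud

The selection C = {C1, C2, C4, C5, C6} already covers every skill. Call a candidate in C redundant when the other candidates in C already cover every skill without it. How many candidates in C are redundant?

Drop C1: networking uncovered — not redundant.
Drop C2: the rest still cover every skill — redundant.
Drop C4: the rest still cover every skill — redundant.
Drop C5: QA uncovered — not redundant.
Drop C6: the rest still cover every skill — redundant.
3 redundant: C2, C4, C6.

3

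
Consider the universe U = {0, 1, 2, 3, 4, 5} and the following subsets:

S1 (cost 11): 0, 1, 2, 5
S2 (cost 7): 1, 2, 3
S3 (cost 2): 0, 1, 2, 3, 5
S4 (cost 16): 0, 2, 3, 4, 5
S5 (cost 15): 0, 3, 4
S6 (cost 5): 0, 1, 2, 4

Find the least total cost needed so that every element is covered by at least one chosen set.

S3, S6 cover every element at cost 2 + 5 = 7.
Any cover uses at least 2 sets; among all covering selections none totals below 7.

7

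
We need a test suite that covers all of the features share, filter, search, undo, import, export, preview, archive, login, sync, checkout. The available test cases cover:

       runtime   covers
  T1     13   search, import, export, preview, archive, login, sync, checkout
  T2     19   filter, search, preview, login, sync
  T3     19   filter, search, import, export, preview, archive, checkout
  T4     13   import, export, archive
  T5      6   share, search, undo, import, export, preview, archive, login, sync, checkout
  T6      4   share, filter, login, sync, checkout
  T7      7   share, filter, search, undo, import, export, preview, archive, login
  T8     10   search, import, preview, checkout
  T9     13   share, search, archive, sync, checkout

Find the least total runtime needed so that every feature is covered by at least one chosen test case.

10

T5, T6 cover every feature at runtime 6 + 4 = 10.
Any cover uses at least 2 test cases; among all covering selections none totals below 10.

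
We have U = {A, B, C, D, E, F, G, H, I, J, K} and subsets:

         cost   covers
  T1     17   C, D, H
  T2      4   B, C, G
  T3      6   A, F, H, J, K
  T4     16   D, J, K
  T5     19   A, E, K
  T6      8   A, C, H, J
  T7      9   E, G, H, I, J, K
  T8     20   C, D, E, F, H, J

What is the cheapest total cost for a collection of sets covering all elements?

T2, T3, T4, T7 cover every element at cost 4 + 6 + 16 + 9 = 35.
Any cover uses at least 4 sets; among all covering selections none totals below 35.

35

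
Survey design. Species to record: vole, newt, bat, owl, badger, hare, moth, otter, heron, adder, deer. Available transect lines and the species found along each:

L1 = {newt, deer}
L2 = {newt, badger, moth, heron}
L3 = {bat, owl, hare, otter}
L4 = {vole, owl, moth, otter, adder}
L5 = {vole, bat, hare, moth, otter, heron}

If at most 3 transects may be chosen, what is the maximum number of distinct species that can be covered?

10

Choosing L1, L4, L5 covers {vole, newt, bat, owl, hare, moth, otter, heron, adder, deer} — 10 species.
No choice of 3 transects does better; here badger is left uncovered.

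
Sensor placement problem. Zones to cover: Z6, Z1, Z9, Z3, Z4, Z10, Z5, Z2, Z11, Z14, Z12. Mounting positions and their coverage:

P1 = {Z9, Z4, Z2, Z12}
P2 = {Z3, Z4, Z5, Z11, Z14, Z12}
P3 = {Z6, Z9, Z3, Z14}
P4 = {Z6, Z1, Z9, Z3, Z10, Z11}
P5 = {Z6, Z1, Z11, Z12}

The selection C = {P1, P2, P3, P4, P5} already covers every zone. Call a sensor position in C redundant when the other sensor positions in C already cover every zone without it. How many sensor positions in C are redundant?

2

Drop P1: Z2 uncovered — not redundant.
Drop P2: Z5 uncovered — not redundant.
Drop P3: the rest still cover every zone — redundant.
Drop P4: Z10 uncovered — not redundant.
Drop P5: the rest still cover every zone — redundant.
2 redundant: P3, P5.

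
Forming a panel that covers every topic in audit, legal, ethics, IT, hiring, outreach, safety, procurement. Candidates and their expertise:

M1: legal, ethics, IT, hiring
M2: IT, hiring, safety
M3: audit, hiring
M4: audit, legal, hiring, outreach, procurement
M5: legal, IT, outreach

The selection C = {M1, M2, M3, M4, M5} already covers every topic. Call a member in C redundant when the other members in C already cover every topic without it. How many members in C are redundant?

Drop M1: ethics uncovered — not redundant.
Drop M2: safety uncovered — not redundant.
Drop M3: the rest still cover every topic — redundant.
Drop M4: procurement uncovered — not redundant.
Drop M5: the rest still cover every topic — redundant.
2 redundant: M3, M5.

2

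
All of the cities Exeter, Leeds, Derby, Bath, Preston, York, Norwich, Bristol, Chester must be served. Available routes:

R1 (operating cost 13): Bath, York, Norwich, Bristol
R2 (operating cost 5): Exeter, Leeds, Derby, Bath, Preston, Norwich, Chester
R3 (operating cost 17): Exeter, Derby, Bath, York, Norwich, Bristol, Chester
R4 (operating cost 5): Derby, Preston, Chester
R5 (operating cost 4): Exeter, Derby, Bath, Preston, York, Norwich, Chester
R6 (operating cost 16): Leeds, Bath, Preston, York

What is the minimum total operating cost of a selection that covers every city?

18

R1, R2 cover every city at operating cost 13 + 5 = 18.
Any cover uses at least 2 routes; among all covering selections none totals below 18.
Greedy by coverage-per-operating cost would pick R5, R2, R1 for 22 — worse than the optimum 18.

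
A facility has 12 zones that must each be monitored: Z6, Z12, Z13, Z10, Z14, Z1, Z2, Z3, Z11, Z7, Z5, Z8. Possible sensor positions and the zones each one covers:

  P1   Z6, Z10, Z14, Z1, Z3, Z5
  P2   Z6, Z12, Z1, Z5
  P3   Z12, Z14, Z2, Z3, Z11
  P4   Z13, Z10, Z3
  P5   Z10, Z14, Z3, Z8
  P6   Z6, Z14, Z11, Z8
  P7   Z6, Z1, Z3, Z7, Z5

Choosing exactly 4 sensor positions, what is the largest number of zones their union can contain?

Choosing P3, P4, P5, P7 covers {Z6, Z12, Z13, Z10, Z14, Z1, Z2, Z3, Z11, Z7, Z5, Z8} — 12 zones.
That is all 12 zones.

12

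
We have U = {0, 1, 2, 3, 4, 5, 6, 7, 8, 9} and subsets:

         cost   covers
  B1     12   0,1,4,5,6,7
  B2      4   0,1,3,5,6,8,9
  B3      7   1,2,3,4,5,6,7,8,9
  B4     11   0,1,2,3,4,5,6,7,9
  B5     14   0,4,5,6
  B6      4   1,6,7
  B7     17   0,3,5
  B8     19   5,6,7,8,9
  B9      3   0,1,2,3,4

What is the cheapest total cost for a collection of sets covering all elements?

B3, B9 cover every element at cost 7 + 3 = 10.
Any cover uses at least 2 sets; among all covering selections none totals below 10.
Greedy by coverage-per-cost would pick B2, B9, B6 for 11 — worse than the optimum 10.

10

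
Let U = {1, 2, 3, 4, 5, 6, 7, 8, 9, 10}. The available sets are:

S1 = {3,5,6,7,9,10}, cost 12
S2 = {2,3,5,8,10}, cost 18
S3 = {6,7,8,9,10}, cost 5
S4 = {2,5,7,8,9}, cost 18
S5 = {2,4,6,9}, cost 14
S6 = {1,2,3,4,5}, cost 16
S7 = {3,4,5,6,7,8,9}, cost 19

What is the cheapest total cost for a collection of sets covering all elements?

21

S3, S6 cover every element at cost 5 + 16 = 21.
Any cover uses at least 2 sets; among all covering selections none totals below 21.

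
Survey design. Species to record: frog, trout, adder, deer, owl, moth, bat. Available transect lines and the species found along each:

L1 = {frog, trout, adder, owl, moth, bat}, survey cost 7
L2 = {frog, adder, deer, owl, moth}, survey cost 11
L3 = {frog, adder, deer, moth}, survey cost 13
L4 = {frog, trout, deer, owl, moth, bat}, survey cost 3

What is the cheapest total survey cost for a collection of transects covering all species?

L1, L4 cover every species at survey cost 7 + 3 = 10.
Any cover uses at least 2 transects; among all covering selections none totals below 10.

10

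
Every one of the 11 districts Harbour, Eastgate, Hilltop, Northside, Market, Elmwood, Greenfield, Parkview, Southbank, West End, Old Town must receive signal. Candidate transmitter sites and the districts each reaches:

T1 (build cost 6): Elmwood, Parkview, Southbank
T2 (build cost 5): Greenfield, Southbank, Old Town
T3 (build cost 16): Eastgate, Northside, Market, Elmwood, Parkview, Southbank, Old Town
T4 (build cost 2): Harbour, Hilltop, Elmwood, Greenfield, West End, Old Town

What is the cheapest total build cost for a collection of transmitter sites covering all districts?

18

T3, T4 cover every district at build cost 16 + 2 = 18.
Any cover uses at least 2 transmitter sites; among all covering selections none totals below 18.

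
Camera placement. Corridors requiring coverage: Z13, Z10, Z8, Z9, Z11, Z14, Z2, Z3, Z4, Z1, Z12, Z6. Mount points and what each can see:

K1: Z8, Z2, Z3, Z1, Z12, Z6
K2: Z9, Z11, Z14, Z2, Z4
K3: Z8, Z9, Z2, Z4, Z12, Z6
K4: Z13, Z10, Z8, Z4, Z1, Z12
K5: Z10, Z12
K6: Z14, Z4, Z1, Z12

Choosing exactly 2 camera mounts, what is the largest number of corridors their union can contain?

Choosing K1, K2 covers {Z8, Z9, Z11, Z14, Z2, Z3, Z4, Z1, Z12, Z6} — 10 corridors.
No choice of 2 camera mounts does better; here Z13, Z10 are left uncovered.

10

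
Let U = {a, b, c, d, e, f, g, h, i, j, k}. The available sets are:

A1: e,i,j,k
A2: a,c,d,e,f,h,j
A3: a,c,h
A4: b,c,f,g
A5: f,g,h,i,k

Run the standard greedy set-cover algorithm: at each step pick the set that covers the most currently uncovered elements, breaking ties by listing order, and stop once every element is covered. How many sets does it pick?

3

Pick 1: A2 covers 7 new elements (a, c, d, e, f, h, j).
Pick 2: A5 covers 3 new elements (g, i, k).
Pick 3: A4 covers 1 new elements (b).
Greedy uses 3 sets.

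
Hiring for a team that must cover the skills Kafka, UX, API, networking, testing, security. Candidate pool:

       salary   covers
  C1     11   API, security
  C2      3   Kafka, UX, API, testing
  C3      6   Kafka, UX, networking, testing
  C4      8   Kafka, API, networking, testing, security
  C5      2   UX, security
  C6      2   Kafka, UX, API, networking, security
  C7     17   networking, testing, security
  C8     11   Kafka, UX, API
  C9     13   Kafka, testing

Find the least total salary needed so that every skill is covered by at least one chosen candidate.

C2, C6 cover every skill at salary 3 + 2 = 5.
Any cover uses at least 2 candidates; among all covering selections none totals below 5.

5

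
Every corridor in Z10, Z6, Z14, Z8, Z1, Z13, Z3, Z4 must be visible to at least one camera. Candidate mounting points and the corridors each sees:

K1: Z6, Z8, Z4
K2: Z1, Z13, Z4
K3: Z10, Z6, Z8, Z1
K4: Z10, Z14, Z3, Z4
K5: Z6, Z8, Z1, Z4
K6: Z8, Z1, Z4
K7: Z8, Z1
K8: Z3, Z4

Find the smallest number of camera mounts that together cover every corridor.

3

K1, K2, K4 together cover {Z10, Z6, Z14, Z8, Z1, Z13, Z3, Z4} — every corridor.
No 2 of the 8 camera mounts cover everything (all 28 pairs fall short), so 3 is minimum.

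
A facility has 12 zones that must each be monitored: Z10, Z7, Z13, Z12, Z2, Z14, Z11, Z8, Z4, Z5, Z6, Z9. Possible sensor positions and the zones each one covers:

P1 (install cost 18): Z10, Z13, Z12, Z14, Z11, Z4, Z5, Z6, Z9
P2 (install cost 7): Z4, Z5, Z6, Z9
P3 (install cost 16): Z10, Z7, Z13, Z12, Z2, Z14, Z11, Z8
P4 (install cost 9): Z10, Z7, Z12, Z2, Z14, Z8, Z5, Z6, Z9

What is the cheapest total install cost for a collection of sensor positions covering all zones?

23

P2, P3 cover every zone at install cost 7 + 16 = 23.
Any cover uses at least 2 sensor positions; among all covering selections none totals below 23.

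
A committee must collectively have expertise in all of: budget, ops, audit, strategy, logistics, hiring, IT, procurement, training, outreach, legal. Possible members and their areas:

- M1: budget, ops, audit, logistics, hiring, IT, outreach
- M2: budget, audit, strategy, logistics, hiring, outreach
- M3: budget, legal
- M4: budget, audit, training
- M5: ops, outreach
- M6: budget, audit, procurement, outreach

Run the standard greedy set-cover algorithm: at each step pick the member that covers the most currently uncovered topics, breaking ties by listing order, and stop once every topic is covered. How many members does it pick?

5

Pick 1: M1 covers 7 new topics (budget, ops, audit, logistics, hiring, IT, outreach).
Pick 2: M2 covers 1 new topics (strategy).
Pick 3: M3 covers 1 new topics (legal).
Pick 4: M4 covers 1 new topics (training).
Pick 5: M6 covers 1 new topics (procurement).
Greedy uses 5 members.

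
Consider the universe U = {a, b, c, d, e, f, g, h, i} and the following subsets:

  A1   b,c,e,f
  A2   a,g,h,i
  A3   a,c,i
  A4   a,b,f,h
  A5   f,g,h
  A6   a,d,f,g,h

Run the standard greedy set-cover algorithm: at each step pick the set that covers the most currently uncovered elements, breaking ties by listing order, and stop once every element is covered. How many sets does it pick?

Pick 1: A6 covers 5 new elements (a, d, f, g, h).
Pick 2: A1 covers 3 new elements (b, c, e).
Pick 3: A2 covers 1 new elements (i).
Greedy uses 3 sets.

3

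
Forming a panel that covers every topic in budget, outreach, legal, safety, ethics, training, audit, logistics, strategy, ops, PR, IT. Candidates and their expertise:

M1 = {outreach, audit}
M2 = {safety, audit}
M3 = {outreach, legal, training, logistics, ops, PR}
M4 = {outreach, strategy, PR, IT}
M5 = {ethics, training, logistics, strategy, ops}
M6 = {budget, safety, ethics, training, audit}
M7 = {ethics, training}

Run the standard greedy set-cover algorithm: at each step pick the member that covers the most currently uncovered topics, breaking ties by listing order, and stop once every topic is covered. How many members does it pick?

Pick 1: M3 covers 6 new topics (outreach, legal, training, logistics, ops, PR).
Pick 2: M6 covers 4 new topics (budget, safety, ethics, audit).
Pick 3: M4 covers 2 new topics (strategy, IT).
Greedy uses 3 members.

3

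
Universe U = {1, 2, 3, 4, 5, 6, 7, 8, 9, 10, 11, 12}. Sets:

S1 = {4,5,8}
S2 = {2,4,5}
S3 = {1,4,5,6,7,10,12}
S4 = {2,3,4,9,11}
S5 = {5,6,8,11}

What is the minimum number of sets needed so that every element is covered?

S1, S3, S4 together cover {1, 2, 3, 4, 5, 6, 7, 8, 9, 10, 11, 12} — every element.
No 2 of the 5 sets cover everything (all 10 pairs fall short), so 3 is minimum.

3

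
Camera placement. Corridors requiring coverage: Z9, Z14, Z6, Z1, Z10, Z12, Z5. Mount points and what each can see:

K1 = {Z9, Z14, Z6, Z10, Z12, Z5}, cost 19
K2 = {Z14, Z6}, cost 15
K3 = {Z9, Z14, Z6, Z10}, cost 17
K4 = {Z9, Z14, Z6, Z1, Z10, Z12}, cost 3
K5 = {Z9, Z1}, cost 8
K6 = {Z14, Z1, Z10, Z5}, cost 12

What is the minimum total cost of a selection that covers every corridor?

K4, K6 cover every corridor at cost 3 + 12 = 15.
Any cover uses at least 2 camera mounts; among all covering selections none totals below 15.

15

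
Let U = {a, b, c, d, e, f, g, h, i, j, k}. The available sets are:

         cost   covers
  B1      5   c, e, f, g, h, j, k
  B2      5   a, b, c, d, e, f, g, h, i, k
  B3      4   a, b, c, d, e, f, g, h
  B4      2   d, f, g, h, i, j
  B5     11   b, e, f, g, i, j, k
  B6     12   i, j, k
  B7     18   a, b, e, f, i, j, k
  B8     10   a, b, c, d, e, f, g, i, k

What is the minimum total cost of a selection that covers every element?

7

B2, B4 cover every element at cost 5 + 2 = 7.
Any cover uses at least 2 sets; among all covering selections none totals below 7.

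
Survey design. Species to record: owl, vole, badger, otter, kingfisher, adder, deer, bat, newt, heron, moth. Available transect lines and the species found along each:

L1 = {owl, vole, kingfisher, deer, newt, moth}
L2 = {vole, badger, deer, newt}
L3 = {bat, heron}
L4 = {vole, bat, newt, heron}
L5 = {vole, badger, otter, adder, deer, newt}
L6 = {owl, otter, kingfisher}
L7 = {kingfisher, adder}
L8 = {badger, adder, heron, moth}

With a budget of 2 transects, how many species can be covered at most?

Choosing L1, L5 covers {owl, vole, badger, otter, kingfisher, adder, deer, newt, moth} — 9 species.
No choice of 2 transects does better; here bat, heron are left uncovered.

9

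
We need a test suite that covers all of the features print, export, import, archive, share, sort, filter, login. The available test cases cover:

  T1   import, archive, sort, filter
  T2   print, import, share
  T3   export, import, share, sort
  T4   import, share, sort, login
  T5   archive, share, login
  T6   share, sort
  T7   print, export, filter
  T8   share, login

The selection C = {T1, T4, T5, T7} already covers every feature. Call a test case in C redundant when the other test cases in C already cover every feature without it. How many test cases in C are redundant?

3

Drop T1: the rest still cover every feature — redundant.
Drop T4: the rest still cover every feature — redundant.
Drop T5: the rest still cover every feature — redundant.
Drop T7: print, export uncovered — not redundant.
3 redundant: T1, T4, T5.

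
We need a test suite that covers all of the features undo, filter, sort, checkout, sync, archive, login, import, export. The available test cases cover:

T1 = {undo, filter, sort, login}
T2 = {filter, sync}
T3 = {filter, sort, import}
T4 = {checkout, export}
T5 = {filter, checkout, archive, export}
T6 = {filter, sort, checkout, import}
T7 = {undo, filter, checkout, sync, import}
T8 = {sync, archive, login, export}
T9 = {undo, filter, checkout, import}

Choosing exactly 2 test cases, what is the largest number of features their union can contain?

8

Choosing T6, T8 covers {filter, sort, checkout, sync, archive, login, import, export} — 8 features.
No choice of 2 test cases does better; here undo is left uncovered.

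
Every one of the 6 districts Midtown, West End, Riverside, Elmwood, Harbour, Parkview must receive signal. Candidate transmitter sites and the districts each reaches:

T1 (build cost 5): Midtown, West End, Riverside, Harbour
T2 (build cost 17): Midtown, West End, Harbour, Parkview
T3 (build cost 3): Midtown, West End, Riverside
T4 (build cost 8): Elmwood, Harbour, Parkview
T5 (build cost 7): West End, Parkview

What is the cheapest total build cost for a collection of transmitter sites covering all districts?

T3, T4 cover every district at build cost 3 + 8 = 11.
Any cover uses at least 2 transmitter sites; among all covering selections none totals below 11.

11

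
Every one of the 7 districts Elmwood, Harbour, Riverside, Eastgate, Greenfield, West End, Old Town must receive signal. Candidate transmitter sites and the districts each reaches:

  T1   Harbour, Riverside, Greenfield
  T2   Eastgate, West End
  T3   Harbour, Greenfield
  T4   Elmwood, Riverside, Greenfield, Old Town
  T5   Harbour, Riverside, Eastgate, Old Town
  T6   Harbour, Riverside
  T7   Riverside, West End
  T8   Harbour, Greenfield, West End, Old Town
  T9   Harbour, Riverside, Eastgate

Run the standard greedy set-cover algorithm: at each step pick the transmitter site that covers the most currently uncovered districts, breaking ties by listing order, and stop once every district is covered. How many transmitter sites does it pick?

3

Pick 1: T4 covers 4 new districts (Elmwood, Riverside, Greenfield, Old Town).
Pick 2: T2 covers 2 new districts (Eastgate, West End).
Pick 3: T1 covers 1 new districts (Harbour).
Greedy uses 3 transmitter sites.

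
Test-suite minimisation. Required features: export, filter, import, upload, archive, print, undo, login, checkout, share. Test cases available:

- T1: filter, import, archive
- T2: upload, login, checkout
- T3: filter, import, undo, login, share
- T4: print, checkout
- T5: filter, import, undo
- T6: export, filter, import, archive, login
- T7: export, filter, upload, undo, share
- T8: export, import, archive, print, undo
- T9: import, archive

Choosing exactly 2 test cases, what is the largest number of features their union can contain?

Choosing T2, T8 covers {export, import, upload, archive, print, undo, login, checkout} — 8 features.
No choice of 2 test cases does better; here filter, share are left uncovered.

8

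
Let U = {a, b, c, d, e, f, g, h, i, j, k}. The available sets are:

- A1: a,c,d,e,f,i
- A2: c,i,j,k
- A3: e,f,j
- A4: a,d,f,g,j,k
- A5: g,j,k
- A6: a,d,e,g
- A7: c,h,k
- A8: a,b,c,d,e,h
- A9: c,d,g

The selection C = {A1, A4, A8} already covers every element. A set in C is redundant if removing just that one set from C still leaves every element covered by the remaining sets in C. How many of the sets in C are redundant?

Drop A1: i uncovered — not redundant.
Drop A4: g, j, k uncovered — not redundant.
Drop A8: b, h uncovered — not redundant.
None of the sets in C is redundant.

0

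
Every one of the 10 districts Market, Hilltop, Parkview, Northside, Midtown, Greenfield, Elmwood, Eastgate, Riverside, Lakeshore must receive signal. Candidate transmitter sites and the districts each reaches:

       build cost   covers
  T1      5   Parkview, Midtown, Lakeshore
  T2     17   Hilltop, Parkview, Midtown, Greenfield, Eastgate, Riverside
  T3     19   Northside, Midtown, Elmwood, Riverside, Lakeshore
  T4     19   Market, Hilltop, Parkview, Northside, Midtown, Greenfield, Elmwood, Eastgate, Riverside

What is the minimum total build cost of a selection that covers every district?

24

T1, T4 cover every district at build cost 5 + 19 = 24.
Any cover uses at least 2 transmitter sites; among all covering selections none totals below 24.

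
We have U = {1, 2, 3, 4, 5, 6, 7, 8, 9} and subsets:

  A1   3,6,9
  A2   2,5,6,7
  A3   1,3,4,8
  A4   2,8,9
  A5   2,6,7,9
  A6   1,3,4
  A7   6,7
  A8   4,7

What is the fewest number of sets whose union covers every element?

3

A1, A2, A3 together cover {1, 2, 3, 4, 5, 6, 7, 8, 9} — every element.
No 2 of the 8 sets cover everything (all 28 pairs fall short), so 3 is minimum.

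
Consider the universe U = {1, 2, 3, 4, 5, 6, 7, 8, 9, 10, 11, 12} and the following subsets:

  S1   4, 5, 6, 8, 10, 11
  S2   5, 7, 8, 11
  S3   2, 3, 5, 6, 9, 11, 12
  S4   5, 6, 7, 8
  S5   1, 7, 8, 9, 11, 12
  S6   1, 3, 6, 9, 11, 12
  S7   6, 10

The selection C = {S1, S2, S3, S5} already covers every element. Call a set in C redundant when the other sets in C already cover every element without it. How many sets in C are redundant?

1

Drop S1: 4, 10 uncovered — not redundant.
Drop S2: the rest still cover every element — redundant.
Drop S3: 2, 3 uncovered — not redundant.
Drop S5: 1 uncovered — not redundant.
1 redundant: S2.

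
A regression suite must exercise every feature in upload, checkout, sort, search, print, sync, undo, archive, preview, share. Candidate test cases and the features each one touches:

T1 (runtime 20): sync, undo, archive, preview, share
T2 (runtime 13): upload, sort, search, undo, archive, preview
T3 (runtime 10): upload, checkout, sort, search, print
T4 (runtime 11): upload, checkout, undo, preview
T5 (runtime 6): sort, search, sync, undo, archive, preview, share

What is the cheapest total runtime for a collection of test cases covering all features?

T3, T5 cover every feature at runtime 10 + 6 = 16.
Any cover uses at least 2 test cases; among all covering selections none totals below 16.

16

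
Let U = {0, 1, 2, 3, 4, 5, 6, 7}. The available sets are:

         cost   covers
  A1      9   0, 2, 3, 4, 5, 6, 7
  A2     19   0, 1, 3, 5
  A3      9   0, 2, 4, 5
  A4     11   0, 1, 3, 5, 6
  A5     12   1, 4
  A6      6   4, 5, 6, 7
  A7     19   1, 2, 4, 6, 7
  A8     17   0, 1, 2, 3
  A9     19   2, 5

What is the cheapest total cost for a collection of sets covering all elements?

A1, A4 cover every element at cost 9 + 11 = 20.
Any cover uses at least 2 sets; among all covering selections none totals below 20.

20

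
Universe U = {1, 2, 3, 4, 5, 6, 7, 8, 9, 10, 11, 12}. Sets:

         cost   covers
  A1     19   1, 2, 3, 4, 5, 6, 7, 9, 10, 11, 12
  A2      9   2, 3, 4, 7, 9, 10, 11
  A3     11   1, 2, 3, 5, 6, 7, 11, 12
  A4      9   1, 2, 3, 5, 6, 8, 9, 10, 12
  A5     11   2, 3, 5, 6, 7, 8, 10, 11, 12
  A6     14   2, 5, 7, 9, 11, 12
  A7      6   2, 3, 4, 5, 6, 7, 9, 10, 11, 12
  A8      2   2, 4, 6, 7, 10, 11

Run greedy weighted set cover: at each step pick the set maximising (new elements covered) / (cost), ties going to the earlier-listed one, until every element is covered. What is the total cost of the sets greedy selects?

Pick 1: A8 adds 6 new (2, 4, 6, 7, 10, 11) at cost 2 (ratio 6/2).
Pick 2: A4 adds 6 new (1, 3, 5, 8, 9, 12) at cost 9 (ratio 6/9).
Greedy total cost: 2 + 9 = 11.

11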